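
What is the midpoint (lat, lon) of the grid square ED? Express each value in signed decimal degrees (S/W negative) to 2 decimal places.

-55.00, -90.00

Field E=4, D=3: +4·20° lon, +3·10° lat → SW at lon -100°, lat -60°.
Cell spans 20° lon × 10° lat. Centre is SW corner plus half of each.
latitude -55.00, longitude -90.00.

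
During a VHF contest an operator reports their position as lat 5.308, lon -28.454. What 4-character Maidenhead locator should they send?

HJ55

Shift to the Maidenhead origin (180°W, 90°S): lon 151.55, lat 95.31.
Field (20°×10°, letters A–R): 151.55/20 → 7 → H, 95.31/10 → 9 → J; chars HJ.
Square (2°×1°, digits 0–9): 11.55/2 → 5, 5.31/1 → 5; chars 55.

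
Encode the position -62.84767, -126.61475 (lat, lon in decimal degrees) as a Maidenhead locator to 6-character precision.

Shift to the Maidenhead origin (180°W, 90°S): lon 53.3852, lat 27.1523.
Field (20°×10°, letters A–R): lon ⌊53.3852/20⌋ = 2 → C; lat ⌊27.1523/10⌋ = 2 → C.
Square (2°×1°, digits 0–9): lon ⌊13.3852/2⌋ = 6; lat ⌊7.1523/1⌋ = 7.
Subsquare (5′×2.5′, letters a–x): lon ⌊1.3852/0.0833333⌋ = 16 → q; lat ⌊0.1523/0.0416667⌋ = 3 → d.

CC67qd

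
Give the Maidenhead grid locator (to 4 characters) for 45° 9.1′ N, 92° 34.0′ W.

EN35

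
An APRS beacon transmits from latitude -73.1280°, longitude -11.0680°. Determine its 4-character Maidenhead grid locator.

IB46

Shift to the Maidenhead origin (180°W, 90°S): lon 168.93, lat 16.87.
Field: 168.93/20 → 8 → I, 16.87/10 → 1 → B; chars IB.
Square: 8.93/2 → 4, 6.87/1 → 6; chars 46.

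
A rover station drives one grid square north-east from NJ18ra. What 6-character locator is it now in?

NJ18sb

Longitude subsquare r = 17; +1 → 18 = s.
Latitude subsquare a = 0; +1 → 1 = b.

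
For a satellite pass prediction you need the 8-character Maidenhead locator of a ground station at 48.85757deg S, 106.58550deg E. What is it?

OE31hd04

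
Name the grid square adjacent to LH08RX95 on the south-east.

LH08sx04

Longitude extended square 9; +1 → 10, wraps to 0, carry into subsquare.
Longitude subsquare r = 17; +1 → 18 = s.
Latitude extended square 5; −1 → 4.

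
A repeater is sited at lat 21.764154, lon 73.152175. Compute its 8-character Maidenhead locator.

Offset from 180°W / 90°S: lon 253.15217°, lat 111.76415°.
Field (20°×10°, letters A–R): lon ⌊253.15217/20⌋ = 12 → M; lat ⌊111.76415/10⌋ = 11 → L.
Square (2°×1°, digits 0–9): lon ⌊13.15217/2⌋ = 6; lat ⌊1.76415/1⌋ = 1.
Subsquare (5′×2.5′, letters a–x): lon ⌊1.15217/0.0833333⌋ = 13 → n; lat ⌊0.76415/0.0416667⌋ = 18 → s.
Extended square (30″×15″, digits 0–9): lon ⌊0.06884/0.00833333⌋ = 8; lat ⌊0.01415/0.00416667⌋ = 3.

ML61ns83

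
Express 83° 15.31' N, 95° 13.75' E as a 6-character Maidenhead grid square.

Add 180° to longitude and 90° to latitude: 275.2292, 173.2552.
Field: lon ⌊275.2292/20⌋ = 13 → N; lat ⌊173.2552/10⌋ = 17 → R.
Square: lon ⌊15.2292/2⌋ = 7; lat ⌊3.2552/1⌋ = 3.
Subsquare: lon ⌊1.2292/0.0833333⌋ = 14 → o; lat ⌊0.2552/0.0416667⌋ = 6 → g.

NR73og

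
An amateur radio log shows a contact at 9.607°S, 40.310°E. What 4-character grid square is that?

Offset from 180°W / 90°S: lon 220.31°, lat 80.39°.
Field (20°×10°, letters A–R): 220.31/20 → 11 → L, 80.39/10 → 8 → I; chars LI.
Square (2°×1°, digits 0–9): 0.31/2 → 0, 0.39/1 → 0; chars 00.

LI00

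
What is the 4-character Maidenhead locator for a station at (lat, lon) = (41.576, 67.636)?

MN31

Shift to the Maidenhead origin (180°W, 90°S): lon 247.64, lat 131.58.
Field (20°×10°, letters A–R): lon ⌊247.64/20⌋ = 12 → M; lat ⌊131.58/10⌋ = 13 → N.
Square (2°×1°, digits 0–9): lon ⌊7.64/2⌋ = 3; lat ⌊1.58/1⌋ = 1.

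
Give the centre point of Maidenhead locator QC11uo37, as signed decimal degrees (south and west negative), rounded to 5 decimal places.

Field Q=16, C=2: +16·20° lon, +2·10° lat → SW at lon 140°, lat -70°.
Square 1, 1: +1·2° lon, +1·1° lat → SW at lon 142°, lat -69°.
Subsquare u=20, o=14: +20·0.0833333° lon, +14·0.0416667° lat → SW at lon 143.667°, lat -68.4167°.
Extended square 3, 7: +3·0.00833333° lon, +7·0.00416667° lat → SW at lon 143.692°, lat -68.3875°.
Cell spans 0.00833333° lon × 0.00416667° lat. Centre is SW corner plus half of each.
latitude -68.38542, longitude 143.69583.

-68.38542, 143.69583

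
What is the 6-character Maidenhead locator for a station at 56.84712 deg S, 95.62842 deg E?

Shift to the Maidenhead origin (180°W, 90°S): lon 275.6284, lat 33.1529.
Field (20°×10°, letters A–R): 275.6284/20 → 13 → N, 33.1529/10 → 3 → D; chars ND.
Square (2°×1°, digits 0–9): 15.6284/2 → 7, 3.1529/1 → 3; chars 73.
Subsquare (5′×2.5′, letters a–x): 1.6284/0.0833333 → 19 → t, 0.1529/0.0416667 → 3 → d; chars td.

ND73td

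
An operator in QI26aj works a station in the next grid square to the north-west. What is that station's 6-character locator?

QI16xk

Longitude subsquare a = 0; −1 → -1, wraps to 23 = x, carry into square.
Longitude square 2; −1 → 1.
Latitude subsquare j = 9; +1 → 10 = k.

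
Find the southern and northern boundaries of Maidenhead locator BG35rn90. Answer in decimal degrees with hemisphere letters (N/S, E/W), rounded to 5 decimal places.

24.45833° S, 24.45417° S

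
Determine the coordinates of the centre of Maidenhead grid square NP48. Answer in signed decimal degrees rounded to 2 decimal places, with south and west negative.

Field N=13, P=15: +13·20° lon, +15·10° lat → SW at lon 80°, lat 60°.
Square 4, 8: +4·2° lon, +8·1° lat → SW at lon 88°, lat 68°.
Cell spans 2° lon × 1° lat. Centre is SW corner plus half of each.
latitude 68.50, longitude 89.00.

68.50, 89.00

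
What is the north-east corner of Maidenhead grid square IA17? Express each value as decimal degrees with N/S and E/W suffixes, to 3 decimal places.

82.000° S, 16.000° W

Field I=8, A=0: +8·20° lon, +0·10° lat → SW at lon -20°, lat -90°.
Square 1, 7: +1·2° lon, +7·1° lat → SW at lon -18°, lat -83°.
Cell spans 2° lon × 1° lat. NE corner is SW corner plus one full cell.
latitude 82.000° S, longitude 16.000° W.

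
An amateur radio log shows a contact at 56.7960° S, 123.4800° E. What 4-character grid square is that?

Add 180° to longitude and 90° to latitude: 303.48, 33.20.
Field: 303.48/20 → 15 → P, 33.20/10 → 3 → D; chars PD.
Square: 3.48/2 → 1, 3.20/1 → 3; chars 13.

PD13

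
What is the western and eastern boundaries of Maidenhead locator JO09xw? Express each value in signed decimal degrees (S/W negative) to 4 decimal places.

Field J=9, O=14: +9·20° lon, +14·10° lat → SW at lon 0°, lat 50°.
Square 0, 9: +0·2° lon, +9·1° lat → SW at lon 0°, lat 59°.
Subsquare x=23, w=22: +23·0.0833333° lon, +22·0.0416667° lat → SW at lon 1.91667°, lat 59.9167°.
Cell spans 0.0833333° lon × 0.0416667° lat.
west 1.9167, east 2.0000.

1.9167, 2.0000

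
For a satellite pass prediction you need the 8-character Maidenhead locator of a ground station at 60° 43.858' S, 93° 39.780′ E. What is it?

Shift to the Maidenhead origin (180°W, 90°S): lon 273.66300, lat 29.26903.
Field: lon ⌊273.66300/20⌋ = 13 → N; lat ⌊29.26903/10⌋ = 2 → C.
Square: lon ⌊13.66300/2⌋ = 6; lat ⌊9.26903/1⌋ = 9.
Subsquare: lon ⌊1.66300/0.0833333⌋ = 19 → t; lat ⌊0.26903/0.0416667⌋ = 6 → g.
Extended square: lon ⌊0.07967/0.00833333⌋ = 9; lat ⌊0.01903/0.00416667⌋ = 4.

NC69tg94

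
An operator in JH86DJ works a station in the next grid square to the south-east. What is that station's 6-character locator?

Longitude subsquare d = 3; +1 → 4 = e.
Latitude subsquare j = 9; −1 → 8 = i.

JH86ei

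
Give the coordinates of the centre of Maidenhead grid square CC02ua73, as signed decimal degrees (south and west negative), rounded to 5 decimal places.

Field C=2, C=2: +2·20° lon, +2·10° lat → SW at lon -140°, lat -70°.
Square 0, 2: +0·2° lon, +2·1° lat → SW at lon -140°, lat -68°.
Subsquare u=20, a=0: +20·0.0833333° lon, +0·0.0416667° lat → SW at lon -138.333°, lat -68°.
Extended square 7, 3: +7·0.00833333° lon, +3·0.00416667° lat → SW at lon -138.275°, lat -67.9875°.
Cell spans 0.00833333° lon × 0.00416667° lat. Centre is SW corner plus half of each.
latitude -67.98542, longitude -138.27083.

-67.98542, -138.27083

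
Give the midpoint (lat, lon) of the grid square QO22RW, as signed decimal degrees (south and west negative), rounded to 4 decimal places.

52.9375, 145.4583

Field Q=16, O=14: +16·20° lon, +14·10° lat → SW at lon 140°, lat 50°.
Square 2, 2: +2·2° lon, +2·1° lat → SW at lon 144°, lat 52°.
Subsquare r=17, w=22: +17·0.0833333° lon, +22·0.0416667° lat → SW at lon 145.417°, lat 52.9167°.
Cell spans 0.0833333° lon × 0.0416667° lat. Centre is SW corner plus half of each.
latitude 52.9375, longitude 145.4583.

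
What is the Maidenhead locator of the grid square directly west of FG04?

Longitude square 0; −1 → -1, wraps to 9, carry into field.
Longitude field F = 5; −1 → 4 = E.
The latitude characters are unchanged.

EG94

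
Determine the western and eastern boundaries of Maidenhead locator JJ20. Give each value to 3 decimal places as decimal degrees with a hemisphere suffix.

4.000° E, 6.000° E

Field J=9, J=9: +9·20° lon, +9·10° lat → SW at lon 0°, lat 0°.
Square 2, 0: +2·2° lon, +0·1° lat → SW at lon 4°, lat 0°.
Cell spans 2° lon × 1° lat.
west 4.000° E, east 6.000° E.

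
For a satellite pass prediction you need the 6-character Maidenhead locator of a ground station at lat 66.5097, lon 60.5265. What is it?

MP06gm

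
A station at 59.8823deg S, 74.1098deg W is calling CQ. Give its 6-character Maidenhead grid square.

FD20wc

Add 180° to longitude and 90° to latitude: 105.8902, 30.1177.
Field (20°×10°, letters A–R): lon ⌊105.8902/20⌋ = 5 → F; lat ⌊30.1177/10⌋ = 3 → D.
Square (2°×1°, digits 0–9): lon ⌊5.8902/2⌋ = 2; lat ⌊0.1177/1⌋ = 0.
Subsquare (5′×2.5′, letters a–x): lon ⌊1.8902/0.0833333⌋ = 22 → w; lat ⌊0.1177/0.0416667⌋ = 2 → c.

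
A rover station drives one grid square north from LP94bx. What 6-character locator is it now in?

Latitude subsquare x = 23; +1 → 24, wraps to 0 = a, carry into square.
Latitude square 4; +1 → 5.
The longitude characters are unchanged.

LP95ba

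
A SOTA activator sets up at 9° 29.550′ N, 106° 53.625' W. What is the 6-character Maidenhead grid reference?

Shift to the Maidenhead origin (180°W, 90°S): lon 73.1063, lat 99.4925.
Field: 73.1063/20 → 3 → D, 99.4925/10 → 9 → J; chars DJ.
Square: 13.1063/2 → 6, 9.4925/1 → 9; chars 69.
Subsquare: 1.1063/0.0833333 → 13 → n, 0.4925/0.0416667 → 11 → l; chars nl.

DJ69nl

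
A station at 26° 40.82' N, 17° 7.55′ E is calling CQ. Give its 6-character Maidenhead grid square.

Shift to the Maidenhead origin (180°W, 90°S): lon 197.1258, lat 116.6803.
Field: 197.1258/20 → 9 → J, 116.6803/10 → 11 → L; chars JL.
Square: 17.1258/2 → 8, 6.6803/1 → 6; chars 86.
Subsquare: 1.1258/0.0833333 → 13 → n, 0.6803/0.0416667 → 16 → q; chars nq.

JL86nq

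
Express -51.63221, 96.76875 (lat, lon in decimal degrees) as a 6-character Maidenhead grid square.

ND88ji

Offset from 180°W / 90°S: lon 276.7688°, lat 38.3678°.
Field: lon ⌊276.7688/20⌋ = 13 → N; lat ⌊38.3678/10⌋ = 3 → D.
Square: lon ⌊16.7688/2⌋ = 8; lat ⌊8.3678/1⌋ = 8.
Subsquare: lon ⌊0.7688/0.0833333⌋ = 9 → j; lat ⌊0.3678/0.0416667⌋ = 8 → i.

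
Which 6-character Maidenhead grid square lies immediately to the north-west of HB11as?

HB01xt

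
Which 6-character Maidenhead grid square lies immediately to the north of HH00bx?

Latitude subsquare x = 23; +1 → 24, wraps to 0 = a, carry into square.
Latitude square 0; +1 → 1.
The longitude characters are unchanged.

HH01ba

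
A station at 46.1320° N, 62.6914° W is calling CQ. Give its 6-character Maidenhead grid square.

FN86pd

Shift to the Maidenhead origin (180°W, 90°S): lon 117.3086, lat 136.1320.
Field (20°×10°, letters A–R): lon ⌊117.3086/20⌋ = 5 → F; lat ⌊136.1320/10⌋ = 13 → N.
Square (2°×1°, digits 0–9): lon ⌊17.3086/2⌋ = 8; lat ⌊6.1320/1⌋ = 6.
Subsquare (5′×2.5′, letters a–x): lon ⌊1.3086/0.0833333⌋ = 15 → p; lat ⌊0.1320/0.0416667⌋ = 3 → d.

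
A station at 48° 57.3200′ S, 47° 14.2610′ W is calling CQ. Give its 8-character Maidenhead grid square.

Shift to the Maidenhead origin (180°W, 90°S): lon 132.76232, lat 41.04467.
Field: lon ⌊132.76232/20⌋ = 6 → G; lat ⌊41.04467/10⌋ = 4 → E.
Square: lon ⌊12.76232/2⌋ = 6; lat ⌊1.04467/1⌋ = 1.
Subsquare: lon ⌊0.76232/0.0833333⌋ = 9 → j; lat ⌊0.04467/0.0416667⌋ = 1 → b.
Extended square: lon ⌊0.01232/0.00833333⌋ = 1; lat ⌊0.00300/0.00416667⌋ = 0.

GE61jb10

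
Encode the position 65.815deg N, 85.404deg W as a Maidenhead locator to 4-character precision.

EP75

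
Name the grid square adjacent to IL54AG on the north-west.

IL44xh

Longitude subsquare a = 0; −1 → -1, wraps to 23 = x, carry into square.
Longitude square 5; −1 → 4.
Latitude subsquare g = 6; +1 → 7 = h.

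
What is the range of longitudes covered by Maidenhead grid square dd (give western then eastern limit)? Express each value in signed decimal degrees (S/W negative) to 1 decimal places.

-120.0, -100.0

Field D=3, D=3: +3·20° lon, +3·10° lat → SW at lon -120°, lat -60°.
Cell spans 20° lon × 10° lat.
west -120.0, east -100.0.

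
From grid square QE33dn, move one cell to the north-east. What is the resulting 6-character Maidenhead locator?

QE33eo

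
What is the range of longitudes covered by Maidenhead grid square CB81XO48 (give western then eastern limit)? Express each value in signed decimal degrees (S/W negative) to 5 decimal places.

Field C=2, B=1: +2·20° lon, +1·10° lat → SW at lon -140°, lat -80°.
Square 8, 1: +8·2° lon, +1·1° lat → SW at lon -124°, lat -79°.
Subsquare x=23, o=14: +23·0.0833333° lon, +14·0.0416667° lat → SW at lon -122.083°, lat -78.4167°.
Extended square 4, 8: +4·0.00833333° lon, +8·0.00416667° lat → SW at lon -122.05°, lat -78.3833°.
Cell spans 0.00833333° lon × 0.00416667° lat.
west -122.05000, east -122.04167.

-122.05000, -122.04167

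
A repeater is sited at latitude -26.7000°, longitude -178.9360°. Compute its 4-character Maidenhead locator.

AG03

Shift to the Maidenhead origin (180°W, 90°S): lon 1.06, lat 63.30.
Field: 1.06/20 → 0 → A, 63.30/10 → 6 → G; chars AG.
Square: 1.06/2 → 0, 3.30/1 → 3; chars 03.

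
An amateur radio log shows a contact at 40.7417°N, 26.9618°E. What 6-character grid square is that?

Offset from 180°W / 90°S: lon 206.9618°, lat 130.7417°.
Field: 206.9618/20 → 10 → K, 130.7417/10 → 13 → N; chars KN.
Square: 6.9618/2 → 3, 0.7417/1 → 0; chars 30.
Subsquare: 0.9618/0.0833333 → 11 → l, 0.7417/0.0416667 → 17 → r; chars lr.

KN30lr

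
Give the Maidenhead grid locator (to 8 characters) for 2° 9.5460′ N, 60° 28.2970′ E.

Add 180° to longitude and 90° to latitude: 240.47162, 92.15910.
Field: lon ⌊240.47162/20⌋ = 12 → M; lat ⌊92.15910/10⌋ = 9 → J.
Square: lon ⌊0.47162/2⌋ = 0; lat ⌊2.15910/1⌋ = 2.
Subsquare: lon ⌊0.47162/0.0833333⌋ = 5 → f; lat ⌊0.15910/0.0416667⌋ = 3 → d.
Extended square: lon ⌊0.05495/0.00833333⌋ = 6; lat ⌊0.03410/0.00416667⌋ = 8.

MJ02fd68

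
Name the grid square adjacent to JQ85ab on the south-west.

JQ75xa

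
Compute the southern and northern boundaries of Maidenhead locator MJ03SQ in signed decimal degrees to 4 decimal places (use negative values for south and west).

3.6667, 3.7083

Field M=12, J=9: +12·20° lon, +9·10° lat → SW at lon 60°, lat 0°.
Square 0, 3: +0·2° lon, +3·1° lat → SW at lon 60°, lat 3°.
Subsquare s=18, q=16: +18·0.0833333° lon, +16·0.0416667° lat → SW at lon 61.5°, lat 3.66667°.
Cell spans 0.0833333° lon × 0.0416667° lat.
south 3.6667, north 3.7083.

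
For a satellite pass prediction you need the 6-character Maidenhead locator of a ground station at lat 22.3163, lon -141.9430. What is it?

BL92ah

Offset from 180°W / 90°S: lon 38.0570°, lat 112.3163°.
Field: lon ⌊38.0570/20⌋ = 1 → B; lat ⌊112.3163/10⌋ = 11 → L.
Square: lon ⌊18.0570/2⌋ = 9; lat ⌊2.3163/1⌋ = 2.
Subsquare: lon ⌊0.0570/0.0833333⌋ = 0 → a; lat ⌊0.3163/0.0416667⌋ = 7 → h.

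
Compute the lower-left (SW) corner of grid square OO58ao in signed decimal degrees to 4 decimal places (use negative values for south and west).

Field O=14, O=14: +14·20° lon, +14·10° lat → SW at lon 100°, lat 50°.
Square 5, 8: +5·2° lon, +8·1° lat → SW at lon 110°, lat 58°.
Subsquare a=0, o=14: +0·0.0833333° lon, +14·0.0416667° lat → SW at lon 110°, lat 58.5833°.
latitude 58.5833, longitude 110.0000.

58.5833, 110.0000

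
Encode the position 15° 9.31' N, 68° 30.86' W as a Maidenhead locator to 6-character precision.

Shift to the Maidenhead origin (180°W, 90°S): lon 111.4857, lat 105.1552.
Field: 111.4857/20 → 5 → F, 105.1552/10 → 10 → K; chars FK.
Square: 11.4857/2 → 5, 5.1552/1 → 5; chars 55.
Subsquare: 1.4857/0.0833333 → 17 → r, 0.1552/0.0416667 → 3 → d; chars rd.

FK55rd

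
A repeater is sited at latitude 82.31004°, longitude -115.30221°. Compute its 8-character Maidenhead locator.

Offset from 180°W / 90°S: lon 64.69779°, lat 172.31004°.
Field: lon ⌊64.69779/20⌋ = 3 → D; lat ⌊172.31004/10⌋ = 17 → R.
Square: lon ⌊4.69779/2⌋ = 2; lat ⌊2.31004/1⌋ = 2.
Subsquare: lon ⌊0.69779/0.0833333⌋ = 8 → i; lat ⌊0.31004/0.0416667⌋ = 7 → h.
Extended square: lon ⌊0.03112/0.00833333⌋ = 3; lat ⌊0.01837/0.00416667⌋ = 4.

DR22ih34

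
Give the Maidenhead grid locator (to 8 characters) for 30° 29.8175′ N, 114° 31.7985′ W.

Offset from 180°W / 90°S: lon 65.47003°, lat 120.49696°.
Field: lon ⌊65.47003/20⌋ = 3 → D; lat ⌊120.49696/10⌋ = 12 → M.
Square: lon ⌊5.47003/2⌋ = 2; lat ⌊0.49696/1⌋ = 0.
Subsquare: lon ⌊1.47003/0.0833333⌋ = 17 → r; lat ⌊0.49696/0.0416667⌋ = 11 → l.
Extended square: lon ⌊0.05336/0.00833333⌋ = 6; lat ⌊0.03863/0.00416667⌋ = 9.

DM20rl69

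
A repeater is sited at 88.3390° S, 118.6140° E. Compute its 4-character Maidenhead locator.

OA91

Shift to the Maidenhead origin (180°W, 90°S): lon 298.61, lat 1.66.
Field: 298.61/20 → 14 → O, 1.66/10 → 0 → A; chars OA.
Square: 18.61/2 → 9, 1.66/1 → 1; chars 91.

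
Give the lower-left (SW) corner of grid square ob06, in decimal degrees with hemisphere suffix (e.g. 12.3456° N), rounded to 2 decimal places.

74.00° S, 100.00° E

Field O=14, B=1: +14·20° lon, +1·10° lat → SW at lon 100°, lat -80°.
Square 0, 6: +0·2° lon, +6·1° lat → SW at lon 100°, lat -74°.
latitude 74.00° S, longitude 100.00° E.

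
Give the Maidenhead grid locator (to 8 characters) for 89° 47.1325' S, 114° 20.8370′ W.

Offset from 180°W / 90°S: lon 65.65272°, lat 0.21446°.
Field: 65.65272/20 → 3 → D, 0.21446/10 → 0 → A; chars DA.
Square: 5.65272/2 → 2, 0.21446/1 → 0; chars 20.
Subsquare: 1.65272/0.0833333 → 19 → t, 0.21446/0.0416667 → 5 → f; chars tf.
Extended square: 0.06938/0.00833333 → 8, 0.00613/0.00416667 → 1; chars 81.

DA20tf81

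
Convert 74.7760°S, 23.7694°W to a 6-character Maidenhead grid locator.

HB85cf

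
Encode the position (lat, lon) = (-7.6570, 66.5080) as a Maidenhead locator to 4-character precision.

MI32

Offset from 180°W / 90°S: lon 246.51°, lat 82.34°.
Field: 246.51/20 → 12 → M, 82.34/10 → 8 → I; chars MI.
Square: 6.51/2 → 3, 2.34/1 → 2; chars 32.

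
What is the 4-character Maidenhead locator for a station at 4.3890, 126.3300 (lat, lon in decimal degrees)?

Offset from 180°W / 90°S: lon 306.33°, lat 94.39°.
Field (20°×10°, letters A–R): 306.33/20 → 15 → P, 94.39/10 → 9 → J; chars PJ.
Square (2°×1°, digits 0–9): 6.33/2 → 3, 4.39/1 → 4; chars 34.

PJ34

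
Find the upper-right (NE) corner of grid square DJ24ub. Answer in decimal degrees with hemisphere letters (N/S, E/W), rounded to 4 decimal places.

4.0833° N, 114.2500° W

Field D=3, J=9: +3·20° lon, +9·10° lat → SW at lon -120°, lat 0°.
Square 2, 4: +2·2° lon, +4·1° lat → SW at lon -116°, lat 4°.
Subsquare u=20, b=1: +20·0.0833333° lon, +1·0.0416667° lat → SW at lon -114.333°, lat 4.04167°.
Cell spans 0.0833333° lon × 0.0416667° lat. NE corner is SW corner plus one full cell.
latitude 4.0833° N, longitude 114.2500° W.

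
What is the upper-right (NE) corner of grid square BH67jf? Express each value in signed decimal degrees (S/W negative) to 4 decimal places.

-12.7500, -147.1667

Field B=1, H=7: +1·20° lon, +7·10° lat → SW at lon -160°, lat -20°.
Square 6, 7: +6·2° lon, +7·1° lat → SW at lon -148°, lat -13°.
Subsquare j=9, f=5: +9·0.0833333° lon, +5·0.0416667° lat → SW at lon -147.25°, lat -12.7917°.
Cell spans 0.0833333° lon × 0.0416667° lat. NE corner is SW corner plus one full cell.
latitude -12.7500, longitude -147.1667.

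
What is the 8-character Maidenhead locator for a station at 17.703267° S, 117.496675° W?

Offset from 180°W / 90°S: lon 62.50333°, lat 72.29673°.
Field (20°×10°, letters A–R): lon ⌊62.50333/20⌋ = 3 → D; lat ⌊72.29673/10⌋ = 7 → H.
Square (2°×1°, digits 0–9): lon ⌊2.50333/2⌋ = 1; lat ⌊2.29673/1⌋ = 2.
Subsquare (5′×2.5′, letters a–x): lon ⌊0.50333/0.0833333⌋ = 6 → g; lat ⌊0.29673/0.0416667⌋ = 7 → h.
Extended square (30″×15″, digits 0–9): lon ⌊0.00333/0.00833333⌋ = 0; lat ⌊0.00507/0.00416667⌋ = 1.

DH12gh01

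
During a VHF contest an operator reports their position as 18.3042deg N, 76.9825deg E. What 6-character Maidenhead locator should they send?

MK88lh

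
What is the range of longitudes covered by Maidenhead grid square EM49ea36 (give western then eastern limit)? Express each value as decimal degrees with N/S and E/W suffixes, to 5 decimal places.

Field E=4, M=12: +4·20° lon, +12·10° lat → SW at lon -100°, lat 30°.
Square 4, 9: +4·2° lon, +9·1° lat → SW at lon -92°, lat 39°.
Subsquare e=4, a=0: +4·0.0833333° lon, +0·0.0416667° lat → SW at lon -91.6667°, lat 39°.
Extended square 3, 6: +3·0.00833333° lon, +6·0.00416667° lat → SW at lon -91.6417°, lat 39.025°.
Cell spans 0.00833333° lon × 0.00416667° lat.
west 91.64167° W, east 91.63333° W.

91.64167° W, 91.63333° W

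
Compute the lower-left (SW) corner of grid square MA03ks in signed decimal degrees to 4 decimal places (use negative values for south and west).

-86.2500, 60.8333

Field M=12, A=0: +12·20° lon, +0·10° lat → SW at lon 60°, lat -90°.
Square 0, 3: +0·2° lon, +3·1° lat → SW at lon 60°, lat -87°.
Subsquare k=10, s=18: +10·0.0833333° lon, +18·0.0416667° lat → SW at lon 60.8333°, lat -86.25°.
latitude -86.2500, longitude 60.8333.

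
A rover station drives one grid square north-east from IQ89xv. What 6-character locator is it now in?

Longitude subsquare x = 23; +1 → 24, wraps to 0 = a, carry into square.
Longitude square 8; +1 → 9.
Latitude subsquare v = 21; +1 → 22 = w.

IQ99aw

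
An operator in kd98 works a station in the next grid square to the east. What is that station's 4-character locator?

Longitude square 9; +1 → 10, wraps to 0, carry into field.
Longitude field K = 10; +1 → 11 = L.
The latitude characters are unchanged.

LD08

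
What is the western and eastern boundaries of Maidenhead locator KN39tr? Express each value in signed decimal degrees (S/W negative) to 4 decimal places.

27.5833, 27.6667

Field K=10, N=13: +10·20° lon, +13·10° lat → SW at lon 20°, lat 40°.
Square 3, 9: +3·2° lon, +9·1° lat → SW at lon 26°, lat 49°.
Subsquare t=19, r=17: +19·0.0833333° lon, +17·0.0416667° lat → SW at lon 27.5833°, lat 49.7083°.
Cell spans 0.0833333° lon × 0.0416667° lat.
west 27.5833, east 27.6667.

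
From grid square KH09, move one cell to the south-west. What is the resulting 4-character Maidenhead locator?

JH98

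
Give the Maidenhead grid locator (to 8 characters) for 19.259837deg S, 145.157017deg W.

BH70kr17

Shift to the Maidenhead origin (180°W, 90°S): lon 34.84298, lat 70.74016.
Field: lon ⌊34.84298/20⌋ = 1 → B; lat ⌊70.74016/10⌋ = 7 → H.
Square: lon ⌊14.84298/2⌋ = 7; lat ⌊0.74016/1⌋ = 0.
Subsquare: lon ⌊0.84298/0.0833333⌋ = 10 → k; lat ⌊0.74016/0.0416667⌋ = 17 → r.
Extended square: lon ⌊0.00965/0.00833333⌋ = 1; lat ⌊0.03183/0.00416667⌋ = 7.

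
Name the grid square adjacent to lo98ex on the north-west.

Longitude subsquare e = 4; −1 → 3 = d.
Latitude subsquare x = 23; +1 → 24, wraps to 0 = a, carry into square.
Latitude square 8; +1 → 9.

LO99da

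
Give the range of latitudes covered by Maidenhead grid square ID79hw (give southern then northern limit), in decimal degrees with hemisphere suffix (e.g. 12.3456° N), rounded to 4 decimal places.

Field I=8, D=3: +8·20° lon, +3·10° lat → SW at lon -20°, lat -60°.
Square 7, 9: +7·2° lon, +9·1° lat → SW at lon -6°, lat -51°.
Subsquare h=7, w=22: +7·0.0833333° lon, +22·0.0416667° lat → SW at lon -5.41667°, lat -50.0833°.
Cell spans 0.0833333° lon × 0.0416667° lat.
south 50.0833° S, north 50.0417° S.

50.0833° S, 50.0417° S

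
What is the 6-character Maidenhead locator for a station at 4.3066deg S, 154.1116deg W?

Add 180° to longitude and 90° to latitude: 25.8884, 85.6934.
Field (20°×10°, letters A–R): lon ⌊25.8884/20⌋ = 1 → B; lat ⌊85.6934/10⌋ = 8 → I.
Square (2°×1°, digits 0–9): lon ⌊5.8884/2⌋ = 2; lat ⌊5.6934/1⌋ = 5.
Subsquare (5′×2.5′, letters a–x): lon ⌊1.8884/0.0833333⌋ = 22 → w; lat ⌊0.6934/0.0416667⌋ = 16 → q.

BI25wq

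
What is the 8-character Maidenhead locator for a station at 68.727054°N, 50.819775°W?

GP48or14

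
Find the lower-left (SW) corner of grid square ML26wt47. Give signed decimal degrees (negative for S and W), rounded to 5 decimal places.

Field M=12, L=11: +12·20° lon, +11·10° lat → SW at lon 60°, lat 20°.
Square 2, 6: +2·2° lon, +6·1° lat → SW at lon 64°, lat 26°.
Subsquare w=22, t=19: +22·0.0833333° lon, +19·0.0416667° lat → SW at lon 65.8333°, lat 26.7917°.
Extended square 4, 7: +4·0.00833333° lon, +7·0.00416667° lat → SW at lon 65.8667°, lat 26.8208°.
latitude 26.82083, longitude 65.86667.

26.82083, 65.86667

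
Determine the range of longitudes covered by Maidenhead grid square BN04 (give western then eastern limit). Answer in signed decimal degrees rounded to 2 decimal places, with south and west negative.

-160.00, -158.00

Field B=1, N=13: +1·20° lon, +13·10° lat → SW at lon -160°, lat 40°.
Square 0, 4: +0·2° lon, +4·1° lat → SW at lon -160°, lat 44°.
Cell spans 2° lon × 1° lat.
west -160.00, east -158.00.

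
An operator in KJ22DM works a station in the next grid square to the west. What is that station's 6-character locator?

Longitude subsquare d = 3; −1 → 2 = c.
The latitude characters are unchanged.

KJ22cm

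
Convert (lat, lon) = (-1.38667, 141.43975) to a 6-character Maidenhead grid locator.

QI08ro

Shift to the Maidenhead origin (180°W, 90°S): lon 321.4398, lat 88.6133.
Field: lon ⌊321.4398/20⌋ = 16 → Q; lat ⌊88.6133/10⌋ = 8 → I.
Square: lon ⌊1.4398/2⌋ = 0; lat ⌊8.6133/1⌋ = 8.
Subsquare: lon ⌊1.4398/0.0833333⌋ = 17 → r; lat ⌊0.6133/0.0416667⌋ = 14 → o.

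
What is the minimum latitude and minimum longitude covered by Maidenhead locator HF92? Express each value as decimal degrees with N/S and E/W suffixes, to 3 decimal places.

38.000° S, 22.000° W

Field H=7, F=5: +7·20° lon, +5·10° lat → SW at lon -40°, lat -40°.
Square 9, 2: +9·2° lon, +2·1° lat → SW at lon -22°, lat -38°.
latitude 38.000° S, longitude 22.000° W.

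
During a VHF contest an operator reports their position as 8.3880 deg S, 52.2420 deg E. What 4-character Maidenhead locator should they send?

LI61

Add 180° to longitude and 90° to latitude: 232.24, 81.61.
Field: lon ⌊232.24/20⌋ = 11 → L; lat ⌊81.61/10⌋ = 8 → I.
Square: lon ⌊12.24/2⌋ = 6; lat ⌊1.61/1⌋ = 1.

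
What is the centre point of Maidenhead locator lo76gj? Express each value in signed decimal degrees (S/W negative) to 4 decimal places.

56.3958, 54.5417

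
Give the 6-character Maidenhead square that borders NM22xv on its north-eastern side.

Longitude subsquare x = 23; +1 → 24, wraps to 0 = a, carry into square.
Longitude square 2; +1 → 3.
Latitude subsquare v = 21; +1 → 22 = w.

NM32aw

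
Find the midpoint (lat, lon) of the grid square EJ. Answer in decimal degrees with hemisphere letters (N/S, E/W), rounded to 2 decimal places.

5.00° N, 90.00° W

Field E=4, J=9: +4·20° lon, +9·10° lat → SW at lon -100°, lat 0°.
Cell spans 20° lon × 10° lat. Centre is SW corner plus half of each.
latitude 5.00° N, longitude 90.00° W.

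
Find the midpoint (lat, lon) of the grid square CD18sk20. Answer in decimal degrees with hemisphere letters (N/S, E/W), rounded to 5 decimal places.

51.58125° S, 136.47917° W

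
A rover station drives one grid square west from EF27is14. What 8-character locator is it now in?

Longitude extended square 1; −1 → 0.
The latitude characters are unchanged.

EF27is04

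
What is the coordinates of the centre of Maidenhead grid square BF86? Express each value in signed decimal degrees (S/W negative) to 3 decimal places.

-33.500, -143.000

Field B=1, F=5: +1·20° lon, +5·10° lat → SW at lon -160°, lat -40°.
Square 8, 6: +8·2° lon, +6·1° lat → SW at lon -144°, lat -34°.
Cell spans 2° lon × 1° lat. Centre is SW corner plus half of each.
latitude -33.500, longitude -143.000.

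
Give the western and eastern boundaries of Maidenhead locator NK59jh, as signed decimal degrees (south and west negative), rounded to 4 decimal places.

90.7500, 90.8333

Field N=13, K=10: +13·20° lon, +10·10° lat → SW at lon 80°, lat 10°.
Square 5, 9: +5·2° lon, +9·1° lat → SW at lon 90°, lat 19°.
Subsquare j=9, h=7: +9·0.0833333° lon, +7·0.0416667° lat → SW at lon 90.75°, lat 19.2917°.
Cell spans 0.0833333° lon × 0.0416667° lat.
west 90.7500, east 90.8333.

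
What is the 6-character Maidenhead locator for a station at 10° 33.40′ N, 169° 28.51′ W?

AK50gn

Shift to the Maidenhead origin (180°W, 90°S): lon 10.5248, lat 100.5567.
Field: 10.5248/20 → 0 → A, 100.5567/10 → 10 → K; chars AK.
Square: 10.5248/2 → 5, 0.5567/1 → 0; chars 50.
Subsquare: 0.5248/0.0833333 → 6 → g, 0.5567/0.0416667 → 13 → n; chars gn.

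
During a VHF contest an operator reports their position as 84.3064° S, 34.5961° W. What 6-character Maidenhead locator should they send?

HA25qq

Offset from 180°W / 90°S: lon 145.4039°, lat 5.6936°.
Field (20°×10°, letters A–R): 145.4039/20 → 7 → H, 5.6936/10 → 0 → A; chars HA.
Square (2°×1°, digits 0–9): 5.4039/2 → 2, 5.6936/1 → 5; chars 25.
Subsquare (5′×2.5′, letters a–x): 1.4039/0.0833333 → 16 → q, 0.6936/0.0416667 → 16 → q; chars qq.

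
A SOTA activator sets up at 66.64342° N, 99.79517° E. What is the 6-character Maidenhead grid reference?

NP96vp

Offset from 180°W / 90°S: lon 279.7952°, lat 156.6434°.
Field: 279.7952/20 → 13 → N, 156.6434/10 → 15 → P; chars NP.
Square: 19.7952/2 → 9, 6.6434/1 → 6; chars 96.
Subsquare: 1.7952/0.0833333 → 21 → v, 0.6434/0.0416667 → 15 → p; chars vp.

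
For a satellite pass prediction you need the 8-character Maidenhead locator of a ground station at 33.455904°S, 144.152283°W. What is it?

BF76wn10

Offset from 180°W / 90°S: lon 35.84772°, lat 56.54410°.
Field: 35.84772/20 → 1 → B, 56.54410/10 → 5 → F; chars BF.
Square: 15.84772/2 → 7, 6.54410/1 → 6; chars 76.
Subsquare: 1.84772/0.0833333 → 22 → w, 0.54410/0.0416667 → 13 → n; chars wn.
Extended square: 0.01438/0.00833333 → 1, 0.00243/0.00416667 → 0; chars 10.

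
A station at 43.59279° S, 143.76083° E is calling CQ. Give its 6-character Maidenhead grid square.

Add 180° to longitude and 90° to latitude: 323.7608, 46.4072.
Field (20°×10°, letters A–R): lon ⌊323.7608/20⌋ = 16 → Q; lat ⌊46.4072/10⌋ = 4 → E.
Square (2°×1°, digits 0–9): lon ⌊3.7608/2⌋ = 1; lat ⌊6.4072/1⌋ = 6.
Subsquare (5′×2.5′, letters a–x): lon ⌊1.7608/0.0833333⌋ = 21 → v; lat ⌊0.4072/0.0416667⌋ = 9 → j.

QE16vj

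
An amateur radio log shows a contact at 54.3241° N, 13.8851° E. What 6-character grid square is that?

Add 180° to longitude and 90° to latitude: 193.8851, 144.3241.
Field: lon ⌊193.8851/20⌋ = 9 → J; lat ⌊144.3241/10⌋ = 14 → O.
Square: lon ⌊13.8851/2⌋ = 6; lat ⌊4.3241/1⌋ = 4.
Subsquare: lon ⌊1.8851/0.0833333⌋ = 22 → w; lat ⌊0.3241/0.0416667⌋ = 7 → h.

JO64wh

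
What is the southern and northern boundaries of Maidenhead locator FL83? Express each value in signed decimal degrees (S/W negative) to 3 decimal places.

23.000, 24.000

Field F=5, L=11: +5·20° lon, +11·10° lat → SW at lon -80°, lat 20°.
Square 8, 3: +8·2° lon, +3·1° lat → SW at lon -64°, lat 23°.
Cell spans 2° lon × 1° lat.
south 23.000, north 24.000.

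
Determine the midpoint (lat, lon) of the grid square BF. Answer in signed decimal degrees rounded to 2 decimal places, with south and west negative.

Field B=1, F=5: +1·20° lon, +5·10° lat → SW at lon -160°, lat -40°.
Cell spans 20° lon × 10° lat. Centre is SW corner plus half of each.
latitude -35.00, longitude -150.00.

-35.00, -150.00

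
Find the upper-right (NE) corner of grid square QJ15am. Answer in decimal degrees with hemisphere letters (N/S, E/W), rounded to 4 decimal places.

Field Q=16, J=9: +16·20° lon, +9·10° lat → SW at lon 140°, lat 0°.
Square 1, 5: +1·2° lon, +5·1° lat → SW at lon 142°, lat 5°.
Subsquare a=0, m=12: +0·0.0833333° lon, +12·0.0416667° lat → SW at lon 142°, lat 5.5°.
Cell spans 0.0833333° lon × 0.0416667° lat. NE corner is SW corner plus one full cell.
latitude 5.5417° N, longitude 142.0833° E.

5.5417° N, 142.0833° E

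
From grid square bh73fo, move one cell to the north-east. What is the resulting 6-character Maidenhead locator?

BH73gp

Longitude subsquare f = 5; +1 → 6 = g.
Latitude subsquare o = 14; +1 → 15 = p.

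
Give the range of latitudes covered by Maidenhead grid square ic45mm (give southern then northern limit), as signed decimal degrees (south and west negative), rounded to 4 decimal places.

-64.5000, -64.4583

Field I=8, C=2: +8·20° lon, +2·10° lat → SW at lon -20°, lat -70°.
Square 4, 5: +4·2° lon, +5·1° lat → SW at lon -12°, lat -65°.
Subsquare m=12, m=12: +12·0.0833333° lon, +12·0.0416667° lat → SW at lon -11°, lat -64.5°.
Cell spans 0.0833333° lon × 0.0416667° lat.
south -64.5000, north -64.4583.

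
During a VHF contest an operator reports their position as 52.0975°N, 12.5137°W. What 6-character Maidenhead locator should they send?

Add 180° to longitude and 90° to latitude: 167.4863, 142.0975.
Field: 167.4863/20 → 8 → I, 142.0975/10 → 14 → O; chars IO.
Square: 7.4863/2 → 3, 2.0975/1 → 2; chars 32.
Subsquare: 1.4863/0.0833333 → 17 → r, 0.0975/0.0416667 → 2 → c; chars rc.

IO32rc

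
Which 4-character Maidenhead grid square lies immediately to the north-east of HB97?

IB08

Longitude square 9; +1 → 10, wraps to 0, carry into field.
Longitude field H = 7; +1 → 8 = I.
Latitude square 7; +1 → 8.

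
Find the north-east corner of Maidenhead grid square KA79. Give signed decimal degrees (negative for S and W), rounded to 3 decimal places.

Field K=10, A=0: +10·20° lon, +0·10° lat → SW at lon 20°, lat -90°.
Square 7, 9: +7·2° lon, +9·1° lat → SW at lon 34°, lat -81°.
Cell spans 2° lon × 1° lat. NE corner is SW corner plus one full cell.
latitude -80.000, longitude 36.000.

-80.000, 36.000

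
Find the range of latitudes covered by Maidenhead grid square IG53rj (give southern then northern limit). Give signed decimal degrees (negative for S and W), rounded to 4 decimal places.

-26.6250, -26.5833

Field I=8, G=6: +8·20° lon, +6·10° lat → SW at lon -20°, lat -30°.
Square 5, 3: +5·2° lon, +3·1° lat → SW at lon -10°, lat -27°.
Subsquare r=17, j=9: +17·0.0833333° lon, +9·0.0416667° lat → SW at lon -8.58333°, lat -26.625°.
Cell spans 0.0833333° lon × 0.0416667° lat.
south -26.6250, north -26.5833.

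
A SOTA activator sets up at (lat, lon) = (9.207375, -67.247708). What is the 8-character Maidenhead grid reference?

Shift to the Maidenhead origin (180°W, 90°S): lon 112.75229, lat 99.20737.
Field (20°×10°, letters A–R): lon ⌊112.75229/20⌋ = 5 → F; lat ⌊99.20737/10⌋ = 9 → J.
Square (2°×1°, digits 0–9): lon ⌊12.75229/2⌋ = 6; lat ⌊9.20737/1⌋ = 9.
Subsquare (5′×2.5′, letters a–x): lon ⌊0.75229/0.0833333⌋ = 9 → j; lat ⌊0.20737/0.0416667⌋ = 4 → e.
Extended square (30″×15″, digits 0–9): lon ⌊0.00229/0.00833333⌋ = 0; lat ⌊0.04071/0.00416667⌋ = 9.

FJ69je09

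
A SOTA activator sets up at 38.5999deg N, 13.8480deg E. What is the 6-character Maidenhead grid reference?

Shift to the Maidenhead origin (180°W, 90°S): lon 193.8480, lat 128.5999.
Field (20°×10°, letters A–R): 193.8480/20 → 9 → J, 128.5999/10 → 12 → M; chars JM.
Square (2°×1°, digits 0–9): 13.8480/2 → 6, 8.5999/1 → 8; chars 68.
Subsquare (5′×2.5′, letters a–x): 1.8480/0.0833333 → 22 → w, 0.5999/0.0416667 → 14 → o; chars wo.

JM68wo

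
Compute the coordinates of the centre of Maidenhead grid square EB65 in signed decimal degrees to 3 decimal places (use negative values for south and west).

-74.500, -87.000

Field E=4, B=1: +4·20° lon, +1·10° lat → SW at lon -100°, lat -80°.
Square 6, 5: +6·2° lon, +5·1° lat → SW at lon -88°, lat -75°.
Cell spans 2° lon × 1° lat. Centre is SW corner plus half of each.
latitude -74.500, longitude -87.000.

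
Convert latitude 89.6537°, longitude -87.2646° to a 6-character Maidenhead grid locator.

Shift to the Maidenhead origin (180°W, 90°S): lon 92.7354, lat 179.6537.
Field: lon ⌊92.7354/20⌋ = 4 → E; lat ⌊179.6537/10⌋ = 17 → R.
Square: lon ⌊12.7354/2⌋ = 6; lat ⌊9.6537/1⌋ = 9.
Subsquare: lon ⌊0.7354/0.0833333⌋ = 8 → i; lat ⌊0.6537/0.0416667⌋ = 15 → p.

ER69ip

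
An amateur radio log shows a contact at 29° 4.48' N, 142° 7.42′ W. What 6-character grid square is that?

BL89wb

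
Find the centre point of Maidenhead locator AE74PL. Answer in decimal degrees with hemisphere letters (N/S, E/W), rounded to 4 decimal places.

Field A=0, E=4: +0·20° lon, +4·10° lat → SW at lon -180°, lat -50°.
Square 7, 4: +7·2° lon, +4·1° lat → SW at lon -166°, lat -46°.
Subsquare p=15, l=11: +15·0.0833333° lon, +11·0.0416667° lat → SW at lon -164.75°, lat -45.5417°.
Cell spans 0.0833333° lon × 0.0416667° lat. Centre is SW corner plus half of each.
latitude 45.5208° S, longitude 164.7083° W.

45.5208° S, 164.7083° W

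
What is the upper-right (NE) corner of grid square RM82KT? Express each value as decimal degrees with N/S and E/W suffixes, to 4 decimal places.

32.8333° N, 176.9167° E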